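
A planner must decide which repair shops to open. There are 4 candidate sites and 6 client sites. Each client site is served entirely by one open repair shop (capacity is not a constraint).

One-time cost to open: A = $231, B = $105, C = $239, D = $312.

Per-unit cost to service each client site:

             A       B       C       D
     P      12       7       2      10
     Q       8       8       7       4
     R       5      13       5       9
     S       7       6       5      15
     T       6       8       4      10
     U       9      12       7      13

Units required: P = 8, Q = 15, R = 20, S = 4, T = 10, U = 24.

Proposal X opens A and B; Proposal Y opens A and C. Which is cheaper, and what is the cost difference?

Proposal X is cheaper by 7.

Proposal X: {A, B}: P→B 7·8=56, Q→A 8·15=120, R→A 5·20=100, S→B 6·4=24, T→A 6·10=60, U→A 9·24=216. Service 576; fixed 336; total 912.
Proposal Y: {A, C}: P→C 2·8=16, Q→C 7·15=105, R→A 5·20=100, S→C 5·4=20, T→C 4·10=40, U→C 7·24=168. Service 449; fixed 470; total 919.
Difference: |912 − 919| = 7.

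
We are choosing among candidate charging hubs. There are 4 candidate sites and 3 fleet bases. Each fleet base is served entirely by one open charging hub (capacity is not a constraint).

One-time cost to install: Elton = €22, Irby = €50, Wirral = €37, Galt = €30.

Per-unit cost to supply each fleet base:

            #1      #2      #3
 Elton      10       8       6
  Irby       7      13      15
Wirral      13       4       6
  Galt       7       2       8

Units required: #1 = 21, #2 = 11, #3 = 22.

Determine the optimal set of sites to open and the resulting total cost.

Open Elton and Galt; minimum total cost 353.

For any fixed open set, each fleet base goes to its cheapest open site; total = fixed + service.
{Elton, Galt}: #1→Galt 7·21=147, #2→Galt 2·11=22, #3→Elton 6·22=132. Service 301; fixed 52; total 353.
{Wirral, Galt}: #1→Galt 7·21=147, #2→Galt 2·11=22, #3→Wirral 6·22=132. Service 301; fixed 67; total 368.
{Galt}: service 345 + fixed 30 = 375
{Elton, Irby, Wirral, Galt}: service 301 + fixed 139 = 440
No other subset beats 353.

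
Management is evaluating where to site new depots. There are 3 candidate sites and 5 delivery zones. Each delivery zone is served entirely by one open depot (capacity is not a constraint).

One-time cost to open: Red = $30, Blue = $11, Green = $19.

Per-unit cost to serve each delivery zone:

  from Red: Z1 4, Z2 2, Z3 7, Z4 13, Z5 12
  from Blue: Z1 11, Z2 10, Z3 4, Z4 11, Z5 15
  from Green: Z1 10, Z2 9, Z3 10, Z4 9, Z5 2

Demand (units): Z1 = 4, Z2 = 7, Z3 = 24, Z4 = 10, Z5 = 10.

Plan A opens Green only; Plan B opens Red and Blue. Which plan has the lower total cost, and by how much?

Plan B is cheaper by 75.

Plan A: {Green}: Z1→Green 10·4=40, Z2→Green 9·7=63, Z3→Green 10·24=240, Z4→Green 9·10=90, Z5→Green 2·10=20. Service 453; fixed 19; total 472.
Plan B: {Red, Blue}: Z1→Red 4·4=16, Z2→Red 2·7=14, Z3→Blue 4·24=96, Z4→Blue 11·10=110, Z5→Red 12·10=120. Service 356; fixed 41; total 397.
Difference: |472 − 397| = 75.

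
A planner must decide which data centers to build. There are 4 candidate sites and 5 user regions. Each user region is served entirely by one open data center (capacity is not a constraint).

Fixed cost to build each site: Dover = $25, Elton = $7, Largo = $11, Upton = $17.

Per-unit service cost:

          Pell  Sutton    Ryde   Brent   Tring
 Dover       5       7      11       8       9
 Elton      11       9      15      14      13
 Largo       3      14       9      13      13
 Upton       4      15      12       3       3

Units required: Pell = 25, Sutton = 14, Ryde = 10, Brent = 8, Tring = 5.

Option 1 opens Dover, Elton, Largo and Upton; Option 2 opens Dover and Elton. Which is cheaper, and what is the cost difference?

Option 1: {Dover, Elton, Largo, Upton}: Pell→Largo 3·25=75, Sutton→Dover 7·14=98, Ryde→Largo 9·10=90, Brent→Upton 3·8=24, Tring→Upton 3·5=15. Service 302; fixed 60; total 362.
Option 2: {Dover, Elton}: Pell→Dover 5·25=125, Sutton→Dover 7·14=98, Ryde→Dover 11·10=110, Brent→Dover 8·8=64, Tring→Dover 9·5=45. Service 442; fixed 32; total 474.
Difference: |362 − 474| = 112.

Option 1 is cheaper by 112.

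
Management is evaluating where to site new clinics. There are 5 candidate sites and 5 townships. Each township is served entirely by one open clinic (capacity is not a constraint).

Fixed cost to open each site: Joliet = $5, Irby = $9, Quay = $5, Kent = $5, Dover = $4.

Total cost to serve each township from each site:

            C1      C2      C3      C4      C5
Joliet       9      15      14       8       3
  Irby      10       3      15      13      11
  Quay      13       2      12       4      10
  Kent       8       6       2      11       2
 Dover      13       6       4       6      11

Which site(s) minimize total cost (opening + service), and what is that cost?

For any fixed open set, each township goes to its cheapest open site; total = fixed + service.
{Quay, Kent}: C1→Kent 8, C2→Quay 2, C3→Kent 2, C4→Quay 4, C5→Kent 2. Service 18; fixed 10; total 28.
{Quay, Kent, Dover}: service 18 + fixed 14 = 32
{Joliet, Quay, Kent}: C1→Kent 8, C2→Quay 2, C3→Kent 2, C4→Quay 4, C5→Kent 2. Service 18; fixed 15; total 33.
{Joliet, Irby, Quay, Kent, Dover}: C1→Kent 8, C2→Quay 2, C3→Kent 2, C4→Quay 4, C5→Kent 2. Service 18; fixed 28; total 46.
No other subset beats 28.

Open Quay and Kent; minimum total cost 28.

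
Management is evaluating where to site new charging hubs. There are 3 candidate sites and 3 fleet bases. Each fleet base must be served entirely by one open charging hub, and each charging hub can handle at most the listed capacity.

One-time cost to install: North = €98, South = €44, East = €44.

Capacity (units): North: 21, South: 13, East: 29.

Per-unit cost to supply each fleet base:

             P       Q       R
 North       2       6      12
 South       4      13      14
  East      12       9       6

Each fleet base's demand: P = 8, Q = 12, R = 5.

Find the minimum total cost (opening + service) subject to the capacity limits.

Open {South, East}: P→South 4·8=32, Q→East 9·12=108, R→East 6·5=30.
Loads: South carries 8/13, East carries 17/29. Service 170; fixed 88; total 258.
Next best feasible plan costs 260.

Minimum total cost: 258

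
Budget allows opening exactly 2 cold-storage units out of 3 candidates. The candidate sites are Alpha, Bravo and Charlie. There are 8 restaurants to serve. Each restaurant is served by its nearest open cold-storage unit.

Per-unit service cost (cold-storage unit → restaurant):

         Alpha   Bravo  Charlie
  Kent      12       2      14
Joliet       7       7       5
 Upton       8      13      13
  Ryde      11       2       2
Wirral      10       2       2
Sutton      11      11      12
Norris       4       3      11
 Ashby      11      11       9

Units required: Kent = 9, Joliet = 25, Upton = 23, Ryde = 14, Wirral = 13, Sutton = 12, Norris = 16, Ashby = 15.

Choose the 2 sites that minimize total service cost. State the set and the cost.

Choose Alpha and Bravo; total service cost 776.

With exactly 2 open, each restaurant uses its cheapest among the chosen.
{Alpha, Bravo}: Kent→Bravo 2·9=18, Joliet→Alpha 7·25=175, Upton→Alpha 8·23=184, Ryde→Bravo 2·14=28, Wirral→Bravo 2·13=26, Sutton→Alpha 11·12=132, Norris→Bravo 3·16=48, Ashby→Alpha 11·15=165. Service cost 776.
{Alpha, Charlie}: service cost 802
{Bravo, Charlie}: service cost 811
Among all 3 size-2 choices, {Alpha, Bravo} is lowest.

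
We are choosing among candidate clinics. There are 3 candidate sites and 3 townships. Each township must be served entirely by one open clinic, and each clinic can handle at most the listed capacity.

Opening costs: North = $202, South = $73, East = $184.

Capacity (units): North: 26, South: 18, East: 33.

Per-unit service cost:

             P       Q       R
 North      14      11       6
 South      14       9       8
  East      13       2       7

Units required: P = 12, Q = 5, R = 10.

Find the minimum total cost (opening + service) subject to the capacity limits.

Minimum total cost: 420

Open {East}: P→East 13·12=156, Q→East 2·5=10, R→East 7·10=70.
Loads: East carries 27/33. Service 236; fixed 184; total 420.
Next best feasible plan costs 493.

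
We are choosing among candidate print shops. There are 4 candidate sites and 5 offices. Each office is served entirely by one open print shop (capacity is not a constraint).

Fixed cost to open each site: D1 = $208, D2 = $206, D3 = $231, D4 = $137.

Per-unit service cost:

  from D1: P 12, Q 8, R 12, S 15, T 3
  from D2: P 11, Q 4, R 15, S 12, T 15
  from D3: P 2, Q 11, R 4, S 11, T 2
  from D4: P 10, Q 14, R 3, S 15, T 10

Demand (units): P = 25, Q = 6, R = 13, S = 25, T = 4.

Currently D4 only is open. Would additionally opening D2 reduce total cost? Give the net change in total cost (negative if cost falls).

Current service cost with {D4}: 788.
Adding D2: each office re-picks its cheapest; new service cost 653, saving 135.
Extra fixed cost: 206. Net change = 206 − 135 = 71.
(Totals: 925 → 996.)

No — net change +71 (cost rises by 71).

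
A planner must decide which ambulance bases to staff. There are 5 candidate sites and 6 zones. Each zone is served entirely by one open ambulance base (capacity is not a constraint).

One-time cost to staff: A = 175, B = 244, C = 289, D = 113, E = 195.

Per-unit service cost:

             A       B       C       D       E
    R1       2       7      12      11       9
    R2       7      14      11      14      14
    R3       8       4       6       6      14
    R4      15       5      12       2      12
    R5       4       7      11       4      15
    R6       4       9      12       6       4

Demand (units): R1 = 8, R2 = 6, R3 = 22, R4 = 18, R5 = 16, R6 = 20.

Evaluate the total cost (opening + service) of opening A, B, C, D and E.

Total cost: 1342

Each zone is assigned to its cheapest site among the open ones.
{A, B, C, D, E}: R1→A 2·8=16, R2→A 7·6=42, R3→B 4·22=88, R4→D 2·18=36, R5→A 4·16=64, R6→A 4·20=80. Service 326; fixed 1016; total 1342.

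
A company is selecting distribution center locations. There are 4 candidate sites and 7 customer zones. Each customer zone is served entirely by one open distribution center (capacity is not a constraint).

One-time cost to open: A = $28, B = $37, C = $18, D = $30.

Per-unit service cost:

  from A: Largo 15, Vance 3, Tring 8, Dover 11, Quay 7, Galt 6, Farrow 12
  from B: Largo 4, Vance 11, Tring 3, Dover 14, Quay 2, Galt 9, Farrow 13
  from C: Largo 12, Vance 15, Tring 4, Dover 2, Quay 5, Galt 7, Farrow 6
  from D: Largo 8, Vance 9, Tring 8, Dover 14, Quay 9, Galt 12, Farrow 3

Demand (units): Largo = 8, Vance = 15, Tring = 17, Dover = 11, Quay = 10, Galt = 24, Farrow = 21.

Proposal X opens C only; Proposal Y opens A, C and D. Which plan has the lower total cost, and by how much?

Proposal Y is cheaper by 241.

Proposal X: {C}: Largo→C 12·8=96, Vance→C 15·15=225, Tring→C 4·17=68, Dover→C 2·11=22, Quay→C 5·10=50, Galt→C 7·24=168, Farrow→C 6·21=126. Service 755; fixed 18; total 773.
Proposal Y: {A, C, D}: Largo→D 8·8=64, Vance→A 3·15=45, Tring→C 4·17=68, Dover→C 2·11=22, Quay→C 5·10=50, Galt→A 6·24=144, Farrow→D 3·21=63. Service 456; fixed 76; total 532.
Difference: |773 − 532| = 241.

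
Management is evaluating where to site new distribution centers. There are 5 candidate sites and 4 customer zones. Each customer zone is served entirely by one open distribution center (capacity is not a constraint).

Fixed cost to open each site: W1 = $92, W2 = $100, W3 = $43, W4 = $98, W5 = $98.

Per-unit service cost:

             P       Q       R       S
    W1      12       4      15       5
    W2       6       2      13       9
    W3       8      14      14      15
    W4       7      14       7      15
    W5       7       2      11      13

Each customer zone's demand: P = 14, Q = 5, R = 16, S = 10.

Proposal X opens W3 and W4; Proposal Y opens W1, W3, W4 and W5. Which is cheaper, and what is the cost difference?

Proposal X is cheaper by 30.

Proposal X: {W3, W4}: P→W4 7·14=98, Q→W3 14·5=70, R→W4 7·16=112, S→W3 15·10=150. Service 430; fixed 141; total 571.
Proposal Y: {W1, W3, W4, W5}: P→W4 7·14=98, Q→W5 2·5=10, R→W4 7·16=112, S→W1 5·10=50. Service 270; fixed 331; total 601.
Difference: |571 − 601| = 30.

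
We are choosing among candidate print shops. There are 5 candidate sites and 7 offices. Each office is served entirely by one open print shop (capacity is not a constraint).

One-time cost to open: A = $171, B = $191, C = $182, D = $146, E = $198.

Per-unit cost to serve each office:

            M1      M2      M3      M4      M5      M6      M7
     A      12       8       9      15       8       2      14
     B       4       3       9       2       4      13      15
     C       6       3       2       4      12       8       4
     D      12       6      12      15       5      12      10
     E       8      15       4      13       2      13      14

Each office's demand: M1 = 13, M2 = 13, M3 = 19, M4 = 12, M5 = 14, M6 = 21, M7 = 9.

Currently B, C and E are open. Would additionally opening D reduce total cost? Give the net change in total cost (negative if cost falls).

No — net change +146 (cost rises by 146).

Current service cost with {B, C, E}: 385.
Adding D: each office re-picks its cheapest; new service cost 385, saving 0.
Extra fixed cost: 146. Net change = 146 − 0 = 146.
(Totals: 956 → 1102.)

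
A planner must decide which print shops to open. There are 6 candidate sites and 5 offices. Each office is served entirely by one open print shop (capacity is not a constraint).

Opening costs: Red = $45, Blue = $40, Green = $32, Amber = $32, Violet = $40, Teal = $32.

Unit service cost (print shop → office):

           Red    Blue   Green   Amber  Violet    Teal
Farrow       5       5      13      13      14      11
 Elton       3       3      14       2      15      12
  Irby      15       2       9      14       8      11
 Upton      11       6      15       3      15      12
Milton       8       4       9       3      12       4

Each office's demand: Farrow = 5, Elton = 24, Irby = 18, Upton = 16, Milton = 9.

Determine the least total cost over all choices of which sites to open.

Minimum total cost: 256

For any fixed open set, each office goes to its cheapest open site; total = fixed + service.
{Blue, Amber}: Farrow→Blue 5·5=25, Elton→Amber 2·24=48, Irby→Blue 2·18=36, Upton→Amber 3·16=48, Milton→Amber 3·9=27. Service 184; fixed 72; total 256.
{Blue, Green, Amber}: service 184 + fixed 104 = 288
{Blue, Amber, Teal}: Farrow→Blue 5·5=25, Elton→Amber 2·24=48, Irby→Blue 2·18=36, Upton→Amber 3·16=48, Milton→Amber 3·9=27. Service 184; fixed 104; total 288.
{Red, Blue, Green, Amber, Violet, Teal}: service 184 + fixed 221 = 405
No other subset beats 256.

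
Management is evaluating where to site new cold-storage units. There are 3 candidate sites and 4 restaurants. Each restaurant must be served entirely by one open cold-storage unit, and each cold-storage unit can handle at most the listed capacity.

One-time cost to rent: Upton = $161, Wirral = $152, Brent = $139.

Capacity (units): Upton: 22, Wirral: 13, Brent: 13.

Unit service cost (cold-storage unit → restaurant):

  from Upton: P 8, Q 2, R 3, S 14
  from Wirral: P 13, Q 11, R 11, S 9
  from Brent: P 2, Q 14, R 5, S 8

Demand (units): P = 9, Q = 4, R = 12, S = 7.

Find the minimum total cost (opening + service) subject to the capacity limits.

Minimum total cost: 508

Open {Upton, Brent}: P→Brent 2·9=18, Q→Brent 14·4=56, R→Upton 3·12=36, S→Upton 14·7=98.
Loads: Upton carries 19/22, Brent carries 13/13. Service 208; fixed 300; total 508.
Next best feasible plan costs 520.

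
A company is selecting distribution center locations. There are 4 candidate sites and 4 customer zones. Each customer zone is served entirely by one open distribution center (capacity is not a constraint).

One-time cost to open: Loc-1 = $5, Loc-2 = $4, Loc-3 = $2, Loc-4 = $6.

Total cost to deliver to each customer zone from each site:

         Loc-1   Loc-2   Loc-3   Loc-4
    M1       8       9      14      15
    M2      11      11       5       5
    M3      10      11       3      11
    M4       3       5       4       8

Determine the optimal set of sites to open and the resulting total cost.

For any fixed open set, each customer zone goes to its cheapest open site; total = fixed + service.
{Loc-1, Loc-3}: M1→Loc-1 8, M2→Loc-3 5, M3→Loc-3 3, M4→Loc-1 3. Service 19; fixed 7; total 26.
{Loc-2, Loc-3}: service 21 + fixed 6 = 27
{Loc-3}: service 26 + fixed 2 = 28
{Loc-1, Loc-2, Loc-3, Loc-4}: service 19 + fixed 17 = 36
No other subset beats 26.

Open Loc-1 and Loc-3; minimum total cost 26.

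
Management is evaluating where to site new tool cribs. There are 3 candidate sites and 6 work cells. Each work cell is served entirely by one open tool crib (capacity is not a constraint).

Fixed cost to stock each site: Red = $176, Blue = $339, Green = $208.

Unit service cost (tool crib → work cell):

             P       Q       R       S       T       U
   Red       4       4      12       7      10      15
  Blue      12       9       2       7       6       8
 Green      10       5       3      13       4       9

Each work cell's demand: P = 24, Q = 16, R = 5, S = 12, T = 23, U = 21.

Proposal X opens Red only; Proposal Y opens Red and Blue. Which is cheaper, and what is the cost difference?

Proposal X: {Red}: P→Red 4·24=96, Q→Red 4·16=64, R→Red 12·5=60, S→Red 7·12=84, T→Red 10·23=230, U→Red 15·21=315. Service 849; fixed 176; total 1025.
Proposal Y: {Red, Blue}: P→Red 4·24=96, Q→Red 4·16=64, R→Blue 2·5=10, S→Red 7·12=84, T→Blue 6·23=138, U→Blue 8·21=168. Service 560; fixed 515; total 1075.
Difference: |1025 − 1075| = 50.

Proposal X is cheaper by 50.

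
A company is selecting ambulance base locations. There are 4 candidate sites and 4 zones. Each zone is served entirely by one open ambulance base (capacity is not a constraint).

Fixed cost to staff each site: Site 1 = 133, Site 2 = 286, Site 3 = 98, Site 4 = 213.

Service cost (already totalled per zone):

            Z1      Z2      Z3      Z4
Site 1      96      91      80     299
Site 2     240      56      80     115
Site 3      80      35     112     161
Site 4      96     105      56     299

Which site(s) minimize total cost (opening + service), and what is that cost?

For any fixed open set, each zone goes to its cheapest open site; total = fixed + service.
{Site 3}: Z1→Site 3 80, Z2→Site 3 35, Z3→Site 3 112, Z4→Site 3 161. Service 388; fixed 98; total 486.
{Site 1, Site 3}: service 356 + fixed 231 = 587
{Site 3, Site 4}: Z1→Site 3 80, Z2→Site 3 35, Z3→Site 4 56, Z4→Site 3 161. Service 332; fixed 311; total 643.
{Site 1, Site 2, Site 3, Site 4}: service 286 + fixed 730 = 1016
No other subset beats 486.

Open Site 3 only; minimum total cost 486.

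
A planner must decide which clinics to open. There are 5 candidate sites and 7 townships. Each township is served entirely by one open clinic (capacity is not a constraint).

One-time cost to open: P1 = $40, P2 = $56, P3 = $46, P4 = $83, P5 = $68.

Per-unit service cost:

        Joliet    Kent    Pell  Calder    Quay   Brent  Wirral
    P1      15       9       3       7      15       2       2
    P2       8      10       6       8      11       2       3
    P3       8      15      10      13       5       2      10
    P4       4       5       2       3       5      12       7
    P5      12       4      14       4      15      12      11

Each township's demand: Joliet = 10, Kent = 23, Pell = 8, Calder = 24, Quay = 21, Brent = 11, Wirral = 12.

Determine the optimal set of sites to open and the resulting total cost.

Open P1 and P4; minimum total cost 517.

For any fixed open set, each township goes to its cheapest open site; total = fixed + service.
{P1, P4}: Joliet→P4 4·10=40, Kent→P4 5·23=115, Pell→P4 2·8=16, Calder→P4 3·24=72, Quay→P4 5·21=105, Brent→P1 2·11=22, Wirral→P1 2·12=24. Service 394; fixed 123; total 517.
{P2, P4}: Joliet→P4 4·10=40, Kent→P4 5·23=115, Pell→P4 2·8=16, Calder→P4 3·24=72, Quay→P4 5·21=105, Brent→P2 2·11=22, Wirral→P2 3·12=36. Service 406; fixed 139; total 545.
{P1, P4, P5}: service 371 + fixed 191 = 562
{P1, P2, P3, P4, P5}: service 371 + fixed 293 = 664
No other subset beats 517.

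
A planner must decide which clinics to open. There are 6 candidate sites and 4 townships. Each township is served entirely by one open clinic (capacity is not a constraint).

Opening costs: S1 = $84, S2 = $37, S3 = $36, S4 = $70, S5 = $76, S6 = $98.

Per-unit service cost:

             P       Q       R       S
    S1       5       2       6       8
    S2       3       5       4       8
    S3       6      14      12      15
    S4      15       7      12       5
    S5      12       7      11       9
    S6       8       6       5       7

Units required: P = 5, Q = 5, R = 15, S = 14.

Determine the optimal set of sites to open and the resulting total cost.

For any fixed open set, each township goes to its cheapest open site; total = fixed + service.
{S2}: P→S2 3·5=15, Q→S2 5·5=25, R→S2 4·15=60, S→S2 8·14=112. Service 212; fixed 37; total 249.
{S2, S4}: service 170 + fixed 107 = 277
{S2, S3}: service 212 + fixed 73 = 285
{S1, S2, S3, S4, S5, S6}: P→S2 3·5=15, Q→S1 2·5=10, R→S2 4·15=60, S→S4 5·14=70. Service 155; fixed 401; total 556.
No other subset beats 249.

Open S2 only; minimum total cost 249.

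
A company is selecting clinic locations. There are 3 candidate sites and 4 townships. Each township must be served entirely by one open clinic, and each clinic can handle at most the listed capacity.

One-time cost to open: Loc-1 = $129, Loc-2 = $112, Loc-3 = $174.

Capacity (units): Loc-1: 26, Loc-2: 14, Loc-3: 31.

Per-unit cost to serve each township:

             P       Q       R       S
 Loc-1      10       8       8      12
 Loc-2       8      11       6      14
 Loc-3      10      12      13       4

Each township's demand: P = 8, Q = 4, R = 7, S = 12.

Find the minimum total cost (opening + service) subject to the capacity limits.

Open {Loc-3}: P→Loc-3 10·8=80, Q→Loc-3 12·4=48, R→Loc-3 13·7=91, S→Loc-3 4·12=48.
Loads: Loc-3 carries 31/31. Service 267; fixed 174; total 441.
Next best feasible plan costs 500.

Minimum total cost: 441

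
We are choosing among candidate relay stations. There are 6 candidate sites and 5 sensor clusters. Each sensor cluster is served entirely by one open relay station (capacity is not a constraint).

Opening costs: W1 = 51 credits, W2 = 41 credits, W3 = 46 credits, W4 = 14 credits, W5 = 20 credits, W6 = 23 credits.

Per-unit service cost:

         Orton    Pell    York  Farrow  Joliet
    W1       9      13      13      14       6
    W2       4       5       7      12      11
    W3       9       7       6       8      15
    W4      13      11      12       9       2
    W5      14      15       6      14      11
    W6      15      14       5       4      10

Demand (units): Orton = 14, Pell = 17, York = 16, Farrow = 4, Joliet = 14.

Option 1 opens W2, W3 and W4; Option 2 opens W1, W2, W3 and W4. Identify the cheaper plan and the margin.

Option 1 is cheaper by 51.

Option 1: {W2, W3, W4}: Orton→W2 4·14=56, Pell→W2 5·17=85, York→W3 6·16=96, Farrow→W3 8·4=32, Joliet→W4 2·14=28. Service 297; fixed 101; total 398.
Option 2: {W1, W2, W3, W4}: Orton→W2 4·14=56, Pell→W2 5·17=85, York→W3 6·16=96, Farrow→W3 8·4=32, Joliet→W4 2·14=28. Service 297; fixed 152; total 449.
Difference: |398 − 449| = 51.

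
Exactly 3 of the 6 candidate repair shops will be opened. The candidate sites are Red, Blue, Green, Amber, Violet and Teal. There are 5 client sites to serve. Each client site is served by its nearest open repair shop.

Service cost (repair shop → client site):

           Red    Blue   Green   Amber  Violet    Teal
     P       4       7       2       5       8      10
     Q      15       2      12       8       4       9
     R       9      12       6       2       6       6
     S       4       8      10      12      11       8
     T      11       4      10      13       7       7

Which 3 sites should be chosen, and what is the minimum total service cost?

With exactly 3 open, each client site uses its cheapest among the chosen.
{Red, Blue, Amber}: P→Red 4, Q→Blue 2, R→Amber 2, S→Red 4, T→Blue 4. Service cost 16.
{Red, Blue, Green}: service cost 18
{Blue, Green, Amber}: service cost 18
Among all 20 size-3 choices, {Red, Blue, Amber} is lowest.

Choose Red, Blue and Amber; total service cost 16.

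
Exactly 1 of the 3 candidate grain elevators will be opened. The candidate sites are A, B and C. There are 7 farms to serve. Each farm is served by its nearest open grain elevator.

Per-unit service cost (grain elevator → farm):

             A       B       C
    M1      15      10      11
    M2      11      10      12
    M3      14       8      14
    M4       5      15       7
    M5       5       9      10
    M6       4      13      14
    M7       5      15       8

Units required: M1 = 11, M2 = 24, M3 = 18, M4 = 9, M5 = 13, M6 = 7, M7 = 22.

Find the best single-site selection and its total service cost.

With exactly 1 open, each farm uses its cheapest among the chosen.
{A}: M1→A 15·11=165, M2→A 11·24=264, M3→A 14·18=252, M4→A 5·9=45, M5→A 5·13=65, M6→A 4·7=28, M7→A 5·22=110. Service cost 929.
{C}: service cost 1128
{B}: service cost 1167
Among all 3 size-1 choices, {A} is lowest.

Choose A only; total service cost 929.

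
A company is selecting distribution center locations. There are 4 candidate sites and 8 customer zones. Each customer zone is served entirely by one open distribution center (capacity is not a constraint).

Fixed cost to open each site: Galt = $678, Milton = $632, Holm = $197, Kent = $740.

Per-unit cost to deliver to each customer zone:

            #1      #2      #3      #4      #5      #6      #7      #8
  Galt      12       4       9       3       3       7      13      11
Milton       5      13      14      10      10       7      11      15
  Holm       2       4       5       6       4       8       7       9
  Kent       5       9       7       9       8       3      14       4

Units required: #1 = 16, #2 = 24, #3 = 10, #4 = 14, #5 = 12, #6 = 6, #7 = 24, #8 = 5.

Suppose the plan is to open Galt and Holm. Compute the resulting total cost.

Total cost: 1386

Each customer zone is assigned to its cheapest site among the open ones.
{Galt, Holm}: #1→Holm 2·16=32, #2→Galt 4·24=96, #3→Holm 5·10=50, #4→Galt 3·14=42, #5→Galt 3·12=36, #6→Galt 7·6=42, #7→Holm 7·24=168, #8→Holm 9·5=45. Service 511; fixed 875; total 1386.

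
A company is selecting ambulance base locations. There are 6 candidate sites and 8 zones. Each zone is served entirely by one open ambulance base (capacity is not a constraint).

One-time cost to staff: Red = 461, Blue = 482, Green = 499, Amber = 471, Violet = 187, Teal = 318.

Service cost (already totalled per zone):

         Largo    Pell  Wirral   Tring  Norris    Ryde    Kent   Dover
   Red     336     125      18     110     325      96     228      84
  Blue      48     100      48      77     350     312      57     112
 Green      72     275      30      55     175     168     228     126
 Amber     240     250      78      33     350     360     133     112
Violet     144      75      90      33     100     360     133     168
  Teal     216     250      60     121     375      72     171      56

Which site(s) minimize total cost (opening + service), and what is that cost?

Open Violet and Teal; minimum total cost 1178.

For any fixed open set, each zone goes to its cheapest open site; total = fixed + service.
{Violet, Teal}: Largo→Violet 144, Pell→Violet 75, Wirral→Teal 60, Tring→Violet 33, Norris→Violet 100, Ryde→Teal 72, Kent→Violet 133, Dover→Teal 56. Service 673; fixed 505; total 1178.
{Violet}: Largo→Violet 144, Pell→Violet 75, Wirral→Violet 90, Tring→Violet 33, Norris→Violet 100, Ryde→Violet 360, Kent→Violet 133, Dover→Violet 168. Service 1103; fixed 187; total 1290.
{Red, Violet}: Largo→Violet 144, Pell→Violet 75, Wirral→Red 18, Tring→Violet 33, Norris→Violet 100, Ryde→Red 96, Kent→Violet 133, Dover→Red 84. Service 683; fixed 648; total 1331.
{Red, Blue, Green, Amber, Violet, Teal}: service 459 + fixed 2418 = 2877
No other subset beats 1178.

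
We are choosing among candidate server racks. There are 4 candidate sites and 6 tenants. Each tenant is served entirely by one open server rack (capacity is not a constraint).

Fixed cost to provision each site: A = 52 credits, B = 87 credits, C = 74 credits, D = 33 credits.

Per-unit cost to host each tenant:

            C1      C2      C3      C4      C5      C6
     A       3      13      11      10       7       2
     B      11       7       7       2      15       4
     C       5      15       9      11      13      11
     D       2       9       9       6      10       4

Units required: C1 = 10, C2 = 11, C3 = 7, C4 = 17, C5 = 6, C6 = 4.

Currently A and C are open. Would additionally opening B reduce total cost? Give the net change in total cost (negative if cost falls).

Current service cost with {A, C}: 456.
Adding B: each tenant re-picks its cheapest; new service cost 240, saving 216.
Extra fixed cost: 87. Net change = 87 − 216 = -129.
(Totals: 582 → 453.)

Yes — net change −129 (cost falls by 129).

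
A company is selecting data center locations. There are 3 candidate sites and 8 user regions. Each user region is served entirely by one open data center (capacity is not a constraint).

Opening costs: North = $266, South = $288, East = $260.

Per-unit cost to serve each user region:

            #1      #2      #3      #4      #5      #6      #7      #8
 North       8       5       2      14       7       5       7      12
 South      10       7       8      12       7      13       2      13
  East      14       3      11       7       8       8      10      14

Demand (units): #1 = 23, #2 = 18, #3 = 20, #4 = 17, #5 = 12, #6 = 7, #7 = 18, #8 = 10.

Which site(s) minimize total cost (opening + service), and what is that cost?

For any fixed open set, each user region goes to its cheapest open site; total = fixed + service.
{North}: #1→North 8·23=184, #2→North 5·18=90, #3→North 2·20=40, #4→North 14·17=238, #5→North 7·12=84, #6→North 5·7=35, #7→North 7·18=126, #8→North 12·10=120. Service 917; fixed 266; total 1183.
{North, East}: service 762 + fixed 526 = 1288
{North, South}: service 793 + fixed 554 = 1347
{North, South, East}: service 672 + fixed 814 = 1486
(All 7 nonempty subsets were checked; North only is lowest.)

Open North only; minimum total cost 1183.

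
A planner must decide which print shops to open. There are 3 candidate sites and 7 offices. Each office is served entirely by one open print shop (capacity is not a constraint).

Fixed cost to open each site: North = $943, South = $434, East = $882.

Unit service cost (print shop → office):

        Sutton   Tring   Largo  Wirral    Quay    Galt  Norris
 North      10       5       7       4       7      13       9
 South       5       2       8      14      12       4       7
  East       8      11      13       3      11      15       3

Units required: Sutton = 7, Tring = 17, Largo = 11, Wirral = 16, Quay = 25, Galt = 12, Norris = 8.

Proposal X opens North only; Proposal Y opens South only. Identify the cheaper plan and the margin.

Proposal Y is cheaper by 423.

Proposal X: {North}: Sutton→North 10·7=70, Tring→North 5·17=85, Largo→North 7·11=77, Wirral→North 4·16=64, Quay→North 7·25=175, Galt→North 13·12=156, Norris→North 9·8=72. Service 699; fixed 943; total 1642.
Proposal Y: {South}: Sutton→South 5·7=35, Tring→South 2·17=34, Largo→South 8·11=88, Wirral→South 14·16=224, Quay→South 12·25=300, Galt→South 4·12=48, Norris→South 7·8=56. Service 785; fixed 434; total 1219.
Difference: |1642 − 1219| = 423.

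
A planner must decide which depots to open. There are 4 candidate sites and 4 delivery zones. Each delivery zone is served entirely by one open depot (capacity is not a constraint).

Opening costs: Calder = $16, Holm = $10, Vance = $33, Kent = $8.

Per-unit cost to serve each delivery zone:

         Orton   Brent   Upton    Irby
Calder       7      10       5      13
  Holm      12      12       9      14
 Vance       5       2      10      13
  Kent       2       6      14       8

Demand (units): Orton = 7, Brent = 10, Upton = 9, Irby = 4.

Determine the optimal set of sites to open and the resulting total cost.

Open Calder, Vance and Kent; minimum total cost 168.

For any fixed open set, each delivery zone goes to its cheapest open site; total = fixed + service.
{Calder, Vance, Kent}: Orton→Kent 2·7=14, Brent→Vance 2·10=20, Upton→Calder 5·9=45, Irby→Kent 8·4=32. Service 111; fixed 57; total 168.
{Calder, Kent}: Orton→Kent 2·7=14, Brent→Kent 6·10=60, Upton→Calder 5·9=45, Irby→Kent 8·4=32. Service 151; fixed 24; total 175.
{Calder, Holm, Vance, Kent}: Orton→Kent 2·7=14, Brent→Vance 2·10=20, Upton→Calder 5·9=45, Irby→Kent 8·4=32. Service 111; fixed 67; total 178.
{Kent}: service 232 + fixed 8 = 240
No other subset beats 168.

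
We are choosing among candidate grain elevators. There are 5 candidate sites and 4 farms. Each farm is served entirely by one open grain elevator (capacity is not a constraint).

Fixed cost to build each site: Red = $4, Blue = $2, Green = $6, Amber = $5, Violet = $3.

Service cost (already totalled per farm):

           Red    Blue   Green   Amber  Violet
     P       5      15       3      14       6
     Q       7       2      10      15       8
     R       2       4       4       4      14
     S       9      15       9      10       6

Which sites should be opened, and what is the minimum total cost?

For any fixed open set, each farm goes to its cheapest open site; total = fixed + service.
{Blue, Violet}: P→Violet 6, Q→Blue 2, R→Blue 4, S→Violet 6. Service 18; fixed 5; total 23.
{Red, Blue}: service 18 + fixed 6 = 24
{Red, Blue, Violet}: P→Red 5, Q→Blue 2, R→Red 2, S→Violet 6. Service 15; fixed 9; total 24.
{Red, Blue, Green, Amber, Violet}: service 13 + fixed 20 = 33
No other subset beats 23.

Open Blue and Violet; minimum total cost 23.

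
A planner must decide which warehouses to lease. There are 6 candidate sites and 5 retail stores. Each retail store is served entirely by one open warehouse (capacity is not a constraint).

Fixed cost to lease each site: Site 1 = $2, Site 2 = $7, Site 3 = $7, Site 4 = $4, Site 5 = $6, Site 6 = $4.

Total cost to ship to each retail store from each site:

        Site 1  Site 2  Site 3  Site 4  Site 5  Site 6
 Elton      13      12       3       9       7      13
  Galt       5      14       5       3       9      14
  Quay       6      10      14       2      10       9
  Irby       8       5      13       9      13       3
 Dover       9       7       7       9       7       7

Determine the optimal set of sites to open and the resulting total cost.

For any fixed open set, each retail store goes to its cheapest open site; total = fixed + service.
{Site 4, Site 6}: Elton→Site 4 9, Galt→Site 4 3, Quay→Site 4 2, Irby→Site 6 3, Dover→Site 6 7. Service 24; fixed 8; total 32.
{Site 3, Site 4, Site 6}: service 18 + fixed 15 = 33
{Site 1, Site 4, Site 6}: service 24 + fixed 10 = 34
{Site 1, Site 2, Site 3, Site 4, Site 5, Site 6}: service 18 + fixed 30 = 48
No other subset beats 32.

Open Site 4 and Site 6; minimum total cost 32.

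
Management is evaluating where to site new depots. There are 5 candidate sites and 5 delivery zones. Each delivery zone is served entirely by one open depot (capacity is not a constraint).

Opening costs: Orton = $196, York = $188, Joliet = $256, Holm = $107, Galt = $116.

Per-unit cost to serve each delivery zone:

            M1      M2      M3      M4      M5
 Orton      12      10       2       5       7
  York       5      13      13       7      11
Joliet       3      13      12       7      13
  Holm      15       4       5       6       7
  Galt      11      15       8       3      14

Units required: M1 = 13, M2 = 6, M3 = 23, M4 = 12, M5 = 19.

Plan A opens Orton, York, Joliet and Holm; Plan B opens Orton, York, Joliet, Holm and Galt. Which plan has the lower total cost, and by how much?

Plan A: {Orton, York, Joliet, Holm}: M1→Joliet 3·13=39, M2→Holm 4·6=24, M3→Orton 2·23=46, M4→Orton 5·12=60, M5→Orton 7·19=133. Service 302; fixed 747; total 1049.
Plan B: {Orton, York, Joliet, Holm, Galt}: M1→Joliet 3·13=39, M2→Holm 4·6=24, M3→Orton 2·23=46, M4→Galt 3·12=36, M5→Orton 7·19=133. Service 278; fixed 863; total 1141.
Difference: |1049 − 1141| = 92.

Plan A is cheaper by 92.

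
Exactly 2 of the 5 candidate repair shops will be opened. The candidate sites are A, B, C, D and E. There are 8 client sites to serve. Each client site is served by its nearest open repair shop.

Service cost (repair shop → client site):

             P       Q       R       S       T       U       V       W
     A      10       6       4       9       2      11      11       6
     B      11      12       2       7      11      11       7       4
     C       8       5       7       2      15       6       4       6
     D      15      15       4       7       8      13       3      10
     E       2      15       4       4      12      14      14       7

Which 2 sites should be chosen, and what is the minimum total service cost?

Choose A and C; total service cost 37.

With exactly 2 open, each client site uses its cheapest among the chosen.
{A, C}: P→C 8, Q→C 5, R→A 4, S→C 2, T→A 2, U→C 6, V→C 4, W→A 6. Service cost 37.
{C, E}: service cost 41
{B, C}: service cost 42
Among all 10 size-2 choices, {A, C} is lowest.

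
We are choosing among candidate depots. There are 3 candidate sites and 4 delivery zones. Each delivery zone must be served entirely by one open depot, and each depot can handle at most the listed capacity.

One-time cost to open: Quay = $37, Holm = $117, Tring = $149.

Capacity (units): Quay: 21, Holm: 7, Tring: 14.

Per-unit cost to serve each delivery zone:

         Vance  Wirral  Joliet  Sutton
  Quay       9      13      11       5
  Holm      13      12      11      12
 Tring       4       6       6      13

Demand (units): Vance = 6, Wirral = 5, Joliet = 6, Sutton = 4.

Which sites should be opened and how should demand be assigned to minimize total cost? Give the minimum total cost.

Minimum total cost: 242

Open {Quay}: Vance→Quay 9·6=54, Wirral→Quay 13·5=65, Joliet→Quay 11·6=66, Sutton→Quay 5·4=20.
Loads: Quay carries 21/21. Service 205; fixed 37; total 242.
Next best feasible plan costs 326.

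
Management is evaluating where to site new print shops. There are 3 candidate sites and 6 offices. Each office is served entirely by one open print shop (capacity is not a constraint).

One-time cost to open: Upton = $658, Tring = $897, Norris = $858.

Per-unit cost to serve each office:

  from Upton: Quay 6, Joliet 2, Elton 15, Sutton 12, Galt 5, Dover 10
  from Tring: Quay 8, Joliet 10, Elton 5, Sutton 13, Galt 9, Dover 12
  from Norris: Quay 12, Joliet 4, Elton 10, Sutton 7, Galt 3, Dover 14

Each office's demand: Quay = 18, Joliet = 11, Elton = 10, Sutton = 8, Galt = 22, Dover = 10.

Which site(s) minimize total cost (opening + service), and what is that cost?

For any fixed open set, each office goes to its cheapest open site; total = fixed + service.
{Upton}: Quay→Upton 6·18=108, Joliet→Upton 2·11=22, Elton→Upton 15·10=150, Sutton→Upton 12·8=96, Galt→Upton 5·22=110, Dover→Upton 10·10=100. Service 586; fixed 658; total 1244.
{Norris}: service 622 + fixed 858 = 1480
{Tring}: service 726 + fixed 897 = 1623
{Upton, Tring, Norris}: Quay→Upton 6·18=108, Joliet→Upton 2·11=22, Elton→Tring 5·10=50, Sutton→Norris 7·8=56, Galt→Norris 3·22=66, Dover→Upton 10·10=100. Service 402; fixed 2413; total 2815.
No other subset beats 1244.

Open Upton only; minimum total cost 1244.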